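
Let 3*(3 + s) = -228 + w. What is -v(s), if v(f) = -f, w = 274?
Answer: 37/3 ≈ 12.333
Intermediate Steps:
s = 37/3 (s = -3 + (-228 + 274)/3 = -3 + (⅓)*46 = -3 + 46/3 = 37/3 ≈ 12.333)
-v(s) = -(-1)*37/3 = -1*(-37/3) = 37/3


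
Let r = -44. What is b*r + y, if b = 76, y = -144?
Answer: -3488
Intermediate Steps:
b*r + y = 76*(-44) - 144 = -3344 - 144 = -3488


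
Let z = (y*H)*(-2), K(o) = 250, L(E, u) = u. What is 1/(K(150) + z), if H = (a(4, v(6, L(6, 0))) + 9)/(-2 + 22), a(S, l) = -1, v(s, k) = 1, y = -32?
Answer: 5/1378 ≈ 0.0036284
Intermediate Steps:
H = ⅖ (H = (-1 + 9)/(-2 + 22) = 8/20 = 8*(1/20) = ⅖ ≈ 0.40000)
z = 128/5 (z = -32*⅖*(-2) = -64/5*(-2) = 128/5 ≈ 25.600)
1/(K(150) + z) = 1/(250 + 128/5) = 1/(1378/5) = 5/1378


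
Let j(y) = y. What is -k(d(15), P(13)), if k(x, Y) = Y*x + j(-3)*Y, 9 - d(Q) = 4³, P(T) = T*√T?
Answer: 754*√13 ≈ 2718.6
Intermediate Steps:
P(T) = T^(3/2)
d(Q) = -55 (d(Q) = 9 - 1*4³ = 9 - 1*64 = 9 - 64 = -55)
k(x, Y) = -3*Y + Y*x (k(x, Y) = Y*x - 3*Y = -3*Y + Y*x)
-k(d(15), P(13)) = -13^(3/2)*(-3 - 55) = -13*√13*(-58) = -(-754)*√13 = 754*√13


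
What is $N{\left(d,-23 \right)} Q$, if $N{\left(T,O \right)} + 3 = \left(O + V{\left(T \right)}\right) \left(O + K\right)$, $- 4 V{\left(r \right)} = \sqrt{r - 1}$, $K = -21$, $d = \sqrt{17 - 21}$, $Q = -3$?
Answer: $-3027 - 33 \sqrt{-1 + 2 i} \approx -3052.9 - 41.977 i$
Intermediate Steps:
$d = 2 i$ ($d = \sqrt{-4} = 2 i \approx 2.0 i$)
$V{\left(r \right)} = - \frac{\sqrt{-1 + r}}{4}$ ($V{\left(r \right)} = - \frac{\sqrt{r - 1}}{4} = - \frac{\sqrt{-1 + r}}{4}$)
$N{\left(T,O \right)} = -3 + \left(-21 + O\right) \left(O - \frac{\sqrt{-1 + T}}{4}\right)$ ($N{\left(T,O \right)} = -3 + \left(O - \frac{\sqrt{-1 + T}}{4}\right) \left(O - 21\right) = -3 + \left(O - \frac{\sqrt{-1 + T}}{4}\right) \left(-21 + O\right) = -3 + \left(-21 + O\right) \left(O - \frac{\sqrt{-1 + T}}{4}\right)$)
$N{\left(d,-23 \right)} Q = \left(-3 + \left(-23\right)^{2} - -483 + \frac{21 \sqrt{-1 + 2 i}}{4} - - \frac{23 \sqrt{-1 + 2 i}}{4}\right) \left(-3\right) = \left(-3 + 529 + 483 + \frac{21 \sqrt{-1 + 2 i}}{4} + \frac{23 \sqrt{-1 + 2 i}}{4}\right) \left(-3\right) = \left(1009 + 11 \sqrt{-1 + 2 i}\right) \left(-3\right) = -3027 - 33 \sqrt{-1 + 2 i}$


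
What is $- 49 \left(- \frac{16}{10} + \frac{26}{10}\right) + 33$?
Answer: $-16$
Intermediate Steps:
$- 49 \left(- \frac{16}{10} + \frac{26}{10}\right) + 33 = - 49 \left(\left(-16\right) \frac{1}{10} + 26 \cdot \frac{1}{10}\right) + 33 = - 49 \left(- \frac{8}{5} + \frac{13}{5}\right) + 33 = \left(-49\right) 1 + 33 = -49 + 33 = -16$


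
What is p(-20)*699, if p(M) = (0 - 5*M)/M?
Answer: -3495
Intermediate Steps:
p(M) = -5 (p(M) = (-5*M)/M = -5)
p(-20)*699 = -5*699 = -3495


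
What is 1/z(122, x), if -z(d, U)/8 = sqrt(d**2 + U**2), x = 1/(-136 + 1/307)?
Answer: -41751*sqrt(25944985173133)/207559881385064 ≈ -0.0010246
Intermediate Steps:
x = -307/41751 (x = 1/(-136 + 1/307) = 1/(-41751/307) = -307/41751 ≈ -0.0073531)
z(d, U) = -8*sqrt(U**2 + d**2) (z(d, U) = -8*sqrt(d**2 + U**2) = -8*sqrt(U**2 + d**2))
1/z(122, x) = 1/(-8*sqrt((-307/41751)**2 + 122**2)) = 1/(-8*sqrt(94249/1743146001 + 14884)) = 1/(-8*sqrt(25944985173133)/41751) = -41751*sqrt(25944985173133)/207559881385064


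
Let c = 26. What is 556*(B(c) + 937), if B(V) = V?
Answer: 535428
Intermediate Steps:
556*(B(c) + 937) = 556*(26 + 937) = 556*963 = 535428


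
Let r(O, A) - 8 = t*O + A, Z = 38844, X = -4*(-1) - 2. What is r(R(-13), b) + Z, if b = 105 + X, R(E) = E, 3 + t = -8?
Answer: 39102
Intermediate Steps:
t = -11 (t = -3 - 8 = -11)
X = 2 (X = 4 - 2 = 2)
b = 107 (b = 105 + 2 = 107)
r(O, A) = 8 + A - 11*O (r(O, A) = 8 + (-11*O + A) = 8 + (A - 11*O) = 8 + A - 11*O)
r(R(-13), b) + Z = (8 + 107 - 11*(-13)) + 38844 = (8 + 107 + 143) + 38844 = 258 + 38844 = 39102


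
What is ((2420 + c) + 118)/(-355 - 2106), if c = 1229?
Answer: -3767/2461 ≈ -1.5307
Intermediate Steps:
((2420 + c) + 118)/(-355 - 2106) = ((2420 + 1229) + 118)/(-355 - 2106) = (3649 + 118)/(-2461) = 3767*(-1/2461) = -3767/2461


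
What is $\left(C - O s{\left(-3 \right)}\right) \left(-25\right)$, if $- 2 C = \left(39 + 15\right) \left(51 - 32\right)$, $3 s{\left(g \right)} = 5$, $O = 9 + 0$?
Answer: $13200$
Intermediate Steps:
$O = 9$
$s{\left(g \right)} = \frac{5}{3}$ ($s{\left(g \right)} = \frac{1}{3} \cdot 5 = \frac{5}{3}$)
$C = -513$ ($C = - \frac{\left(39 + 15\right) \left(51 - 32\right)}{2} = - \frac{54 \cdot 19}{2} = \left(- \frac{1}{2}\right) 1026 = -513$)
$\left(C - O s{\left(-3 \right)}\right) \left(-25\right) = \left(-513 - 9 \cdot \frac{5}{3}\right) \left(-25\right) = \left(-513 - 15\right) \left(-25\right) = \left(-528\right) \left(-25\right) = 13200$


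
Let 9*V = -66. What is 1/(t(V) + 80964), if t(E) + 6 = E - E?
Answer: 1/80958 ≈ 1.2352e-5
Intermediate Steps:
V = -22/3 (V = (⅑)*(-66) = -22/3 ≈ -7.3333)
t(E) = -6 (t(E) = -6 + (E - E) = -6 + 0 = -6)
1/(t(V) + 80964) = 1/(-6 + 80964) = 1/80958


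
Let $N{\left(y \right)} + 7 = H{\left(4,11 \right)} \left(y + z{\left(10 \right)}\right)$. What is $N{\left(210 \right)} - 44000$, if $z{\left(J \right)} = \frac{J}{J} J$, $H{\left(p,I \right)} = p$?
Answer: $-43127$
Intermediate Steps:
$z{\left(J \right)} = J$ ($z{\left(J \right)} = 1 J = J$)
$N{\left(y \right)} = 33 + 4 y$ ($N{\left(y \right)} = -7 + 4 \left(y + 10\right) = -7 + 4 \left(10 + y\right) = -7 + \left(40 + 4 y\right) = 33 + 4 y$)
$N{\left(210 \right)} - 44000 = \left(33 + 4 \cdot 210\right) - 44000 = \left(33 + 840\right) - 44000 = 873 - 44000 = -43127$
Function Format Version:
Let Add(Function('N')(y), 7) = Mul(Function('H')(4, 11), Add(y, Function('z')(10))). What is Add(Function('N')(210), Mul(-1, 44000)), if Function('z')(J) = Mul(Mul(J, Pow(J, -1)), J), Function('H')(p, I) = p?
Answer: -43127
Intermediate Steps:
Function('z')(J) = J (Function('z')(J) = Mul(1, J) = J)
Function('N')(y) = Add(33, Mul(4, y)) (Function('N')(y) = Add(-7, Mul(4, Add(y, 10))) = Add(-7, Mul(4, Add(10, y))) = Add(-7, Add(40, Mul(4, y))) = Add(33, Mul(4, y)))
Add(Function('N')(210), Mul(-1, 44000)) = Add(Add(33, Mul(4, 210)), Mul(-1, 44000)) = Add(Add(33, 840), -44000) = Add(873, -44000) = -43127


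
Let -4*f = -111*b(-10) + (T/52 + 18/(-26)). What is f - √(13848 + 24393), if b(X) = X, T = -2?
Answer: -28841/104 - 3*√4249 ≈ -472.87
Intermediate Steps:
f = -28841/104 (f = -(-111*(-10) + (-2/52 + 18/(-26)))/4 = -(1110 + (-2*1/52 + 18*(-1/26)))/4 = -(1110 + (-1/26 - 9/13))/4 = -(1110 - 19/26)/4 = -¼*28841/26 = -28841/104 ≈ -277.32)
f - √(13848 + 24393) = -28841/104 - √(13848 + 24393) = -28841/104 - √38241 = -28841/104 - 3*√4249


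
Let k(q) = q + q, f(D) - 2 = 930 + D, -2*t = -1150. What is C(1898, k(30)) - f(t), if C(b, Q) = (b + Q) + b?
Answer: 2349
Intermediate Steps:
t = 575 (t = -1/2*(-1150) = 575)
f(D) = 932 + D (f(D) = 2 + (930 + D) = 932 + D)
k(q) = 2*q
C(b, Q) = Q + 2*b (C(b, Q) = (Q + b) + b = Q + 2*b)
C(1898, k(30)) - f(t) = (2*30 + 2*1898) - (932 + 575) = (60 + 3796) - 1*1507 = 3856 - 1507 = 2349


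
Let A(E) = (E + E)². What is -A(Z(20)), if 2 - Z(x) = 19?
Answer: -1156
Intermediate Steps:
Z(x) = -17 (Z(x) = 2 - 1*19 = 2 - 19 = -17)
A(E) = 4*E² (A(E) = (2*E)² = 4*E²)
-A(Z(20)) = -4*(-17)² = -4*289 = -1*1156 = -1156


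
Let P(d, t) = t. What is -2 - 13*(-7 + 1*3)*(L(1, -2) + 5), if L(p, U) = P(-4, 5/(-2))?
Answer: 128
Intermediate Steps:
L(p, U) = -5/2 (L(p, U) = 5/(-2) = 5*(-½) = -5/2)
-2 - 13*(-7 + 1*3)*(L(1, -2) + 5) = -2 - 13*(-7 + 1*3)*(-5/2 + 5) = -2 - 13*(-7 + 3)*5/2 = -2 - (-52)*5/2 = -2 - 13*(-10) = -2 + 130 = 128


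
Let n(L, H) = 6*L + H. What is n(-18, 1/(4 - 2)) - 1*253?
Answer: -721/2 ≈ -360.50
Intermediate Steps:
n(L, H) = H + 6*L
n(-18, 1/(4 - 2)) - 1*253 = (1/(4 - 2) + 6*(-18)) - 1*253 = (1/2 - 108) - 253 = -215/2 - 253 = -721/2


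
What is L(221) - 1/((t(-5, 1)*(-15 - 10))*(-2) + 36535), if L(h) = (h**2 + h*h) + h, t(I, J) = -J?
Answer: 3571990954/36485 ≈ 97903.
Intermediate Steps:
L(h) = h + 2*h**2 (L(h) = (h**2 + h**2) + h = 2*h**2 + h = h + 2*h**2)
L(221) - 1/((t(-5, 1)*(-15 - 10))*(-2) + 36535) = 221*(1 + 2*221) - 1/(((-1*1)*(-15 - 10))*(-2) + 36535) = 221*(1 + 442) - 1/(-1*(-25)*(-2) + 36535) = 221*443 - 1/(25*(-2) + 36535) = 97903 - 1/(-50 + 36535) = 97903 - 1/36485 = 3571990954/36485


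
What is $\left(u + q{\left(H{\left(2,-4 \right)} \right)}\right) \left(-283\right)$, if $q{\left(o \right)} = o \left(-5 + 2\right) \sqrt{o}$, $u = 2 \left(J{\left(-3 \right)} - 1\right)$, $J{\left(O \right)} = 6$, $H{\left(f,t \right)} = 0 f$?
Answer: $-2830$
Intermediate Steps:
$H{\left(f,t \right)} = 0$
$u = 10$ ($u = 2 \left(6 - 1\right) = 2 \cdot 5 = 10$)
$q{\left(o \right)} = - 3 o^{\frac{3}{2}}$ ($q{\left(o \right)} = o \left(-3\right) \sqrt{o} = - 3 o \sqrt{o} = - 3 o^{\frac{3}{2}}$)
$\left(u + q{\left(H{\left(2,-4 \right)} \right)}\right) \left(-283\right) = \left(10 - 3 \cdot 0^{\frac{3}{2}}\right) \left(-283\right) = \left(10 - 0\right) \left(-283\right) = \left(10 + 0\right) \left(-283\right) = 10 \left(-283\right) = -2830$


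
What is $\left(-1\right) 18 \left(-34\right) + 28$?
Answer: $640$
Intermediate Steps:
$\left(-1\right) 18 \left(-34\right) + 28 = \left(-18\right) \left(-34\right) + 28 = 612 + 28 = 640$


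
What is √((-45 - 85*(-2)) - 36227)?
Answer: I*√36102 ≈ 190.01*I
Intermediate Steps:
√((-45 - 85*(-2)) - 36227) = √((-45 + 170) - 36227) = √(125 - 36227) = √(-36102) = I*√36102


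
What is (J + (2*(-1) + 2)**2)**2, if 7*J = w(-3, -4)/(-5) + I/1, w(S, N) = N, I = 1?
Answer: 81/1225 ≈ 0.066122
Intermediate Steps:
J = 9/35 (J = (-4/(-5) + 1/1)/7 = (-4*(-1/5) + 1*1)/7 = (4/5 + 1)/7 = (1/7)*(9/5) = 9/35 ≈ 0.25714)
(J + (2*(-1) + 2)**2)**2 = (9/35 + (2*(-1) + 2)**2)**2 = (9/35 + (-2 + 2)**2)**2 = (9/35 + 0**2)**2 = (9/35 + 0)**2 = (9/35)**2 = 81/1225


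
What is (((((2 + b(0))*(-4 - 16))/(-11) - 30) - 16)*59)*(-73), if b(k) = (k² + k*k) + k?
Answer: 2007062/11 ≈ 1.8246e+5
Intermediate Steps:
b(k) = k + 2*k² (b(k) = (k² + k²) + k = 2*k² + k = k + 2*k²)
(((((2 + b(0))*(-4 - 16))/(-11) - 30) - 16)*59)*(-73) = (((((2 + 0*(1 + 2*0))*(-4 - 16))/(-11) - 30) - 16)*59)*(-73) = (((((2 + 0*(1 + 0))*(-20))*(-1/11) - 30) - 16)*59)*(-73) = (((((2 + 0*1)*(-20))*(-1/11) - 30) - 16)*59)*(-73) = (((((2 + 0)*(-20))*(-1/11) - 30) - 16)*59)*(-73) = ((((2*(-20))*(-1/11) - 30) - 16)*59)*(-73) = (((-40*(-1/11) - 30) - 16)*59)*(-73) = (((40/11 - 30) - 16)*59)*(-73) = ((-290/11 - 16)*59)*(-73) = -466/11*59*(-73) = -27494/11*(-73) = 2007062/11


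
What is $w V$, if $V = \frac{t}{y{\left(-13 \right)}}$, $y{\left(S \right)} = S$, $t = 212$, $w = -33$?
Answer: $\frac{6996}{13} \approx 538.15$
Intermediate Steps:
$V = - \frac{212}{13}$ ($V = \frac{212}{-13} = 212 \left(- \frac{1}{13}\right) = - \frac{212}{13} \approx -16.308$)
$w V = \left(-33\right) \left(- \frac{212}{13}\right) = \frac{6996}{13}$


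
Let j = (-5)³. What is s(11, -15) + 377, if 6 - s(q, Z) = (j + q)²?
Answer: -12613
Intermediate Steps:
j = -125
s(q, Z) = 6 - (-125 + q)²
s(11, -15) + 377 = (6 - (-125 + 11)²) + 377 = (6 - 1*(-114)²) + 377 = (6 - 1*12996) + 377 = (6 - 12996) + 377 = -12990 + 377 = -12613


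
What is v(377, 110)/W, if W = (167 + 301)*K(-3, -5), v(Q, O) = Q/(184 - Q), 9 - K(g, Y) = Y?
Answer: -29/97272 ≈ -0.00029813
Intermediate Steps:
K(g, Y) = 9 - Y
W = 6552 (W = (167 + 301)*(9 - 1*(-5)) = 468*(9 + 5) = 468*14 = 6552)
v(377, 110)/W = -1*377/(-184 + 377)/6552 = -1*377/193*(1/6552) = -1*377*1/193*(1/6552) = -377/193*1/6552 = -29/97272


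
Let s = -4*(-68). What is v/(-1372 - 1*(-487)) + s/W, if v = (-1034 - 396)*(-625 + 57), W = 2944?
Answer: -29887423/32568 ≈ -917.69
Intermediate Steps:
s = 272
v = 812240 (v = -1430*(-568) = 812240)
v/(-1372 - 1*(-487)) + s/W = 812240/(-1372 - 1*(-487)) + 272/2944 = 812240/(-1372 + 487) + 272*(1/2944) = 812240/(-885) + 17/184 = 812240*(-1/885) + 17/184 = -162448/177 + 17/184 = -29887423/32568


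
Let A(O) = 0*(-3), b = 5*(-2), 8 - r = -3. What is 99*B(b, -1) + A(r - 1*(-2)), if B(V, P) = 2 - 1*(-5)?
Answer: 693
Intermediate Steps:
r = 11 (r = 8 - 1*(-3) = 8 + 3 = 11)
b = -10
B(V, P) = 7 (B(V, P) = 2 + 5 = 7)
A(O) = 0
99*B(b, -1) + A(r - 1*(-2)) = 99*7 + 0 = 693 + 0 = 693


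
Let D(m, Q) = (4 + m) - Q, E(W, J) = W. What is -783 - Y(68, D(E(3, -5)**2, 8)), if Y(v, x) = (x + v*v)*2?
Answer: -10041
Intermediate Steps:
D(m, Q) = 4 + m - Q
Y(v, x) = 2*x + 2*v**2 (Y(v, x) = (x + v**2)*2 = 2*x + 2*v**2)
-783 - Y(68, D(E(3, -5)**2, 8)) = -783 - (2*(4 + 3**2 - 1*8) + 2*68**2) = -783 - (2*(4 + 9 - 8) + 2*4624) = -783 - (2*5 + 9248) = -783 - (10 + 9248) = -783 - 1*9258 = -783 - 9258 = -10041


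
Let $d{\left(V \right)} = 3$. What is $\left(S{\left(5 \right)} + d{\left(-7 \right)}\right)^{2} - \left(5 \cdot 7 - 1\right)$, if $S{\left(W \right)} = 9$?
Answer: $110$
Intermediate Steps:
$\left(S{\left(5 \right)} + d{\left(-7 \right)}\right)^{2} - \left(5 \cdot 7 - 1\right) = \left(9 + 3\right)^{2} - \left(5 \cdot 7 - 1\right) = 12^{2} - \left(35 - 1\right) = 144 - 34 = 110$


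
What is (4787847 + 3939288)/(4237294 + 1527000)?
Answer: 8727135/5764294 ≈ 1.5140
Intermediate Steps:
(4787847 + 3939288)/(4237294 + 1527000) = 8727135/5764294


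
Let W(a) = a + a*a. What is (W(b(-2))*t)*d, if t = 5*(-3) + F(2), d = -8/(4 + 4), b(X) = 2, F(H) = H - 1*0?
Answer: 78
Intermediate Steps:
F(H) = H (F(H) = H + 0 = H)
W(a) = a + a²
d = -1 (d = -8/8 = -8*⅛ = -1)
t = -13 (t = 5*(-3) + 2 = -15 + 2 = -13)
(W(b(-2))*t)*d = ((2*(1 + 2))*(-13))*(-1) = ((2*3)*(-13))*(-1) = (6*(-13))*(-1) = -78*(-1) = 78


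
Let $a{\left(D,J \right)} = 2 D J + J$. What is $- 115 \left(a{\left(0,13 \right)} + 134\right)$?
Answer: $-16905$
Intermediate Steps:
$a{\left(D,J \right)} = J + 2 D J$ ($a{\left(D,J \right)} = 2 D J + J = J + 2 D J$)
$- 115 \left(a{\left(0,13 \right)} + 134\right) = - 115 \left(13 \left(1 + 2 \cdot 0\right) + 134\right) = - 115 \left(13 \left(1 + 0\right) + 134\right) = - 115 \left(13 \cdot 1 + 134\right) = - 115 \left(13 + 134\right) = \left(-115\right) 147 = -16905$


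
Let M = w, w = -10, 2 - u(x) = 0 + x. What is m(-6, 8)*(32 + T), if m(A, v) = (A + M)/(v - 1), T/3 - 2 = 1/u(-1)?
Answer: -624/7 ≈ -89.143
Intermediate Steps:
u(x) = 2 - x (u(x) = 2 - (0 + x) = 2 - x)
T = 7 (T = 6 + 3/(2 - 1*(-1)) = 6 + 3/(2 + 1) = 6 + 3/3 = 6 + 3*(1/3) = 6 + 1 = 7)
M = -10
m(A, v) = (-10 + A)/(-1 + v) (m(A, v) = (A - 10)/(v - 1) = (-10 + A)/(-1 + v))
m(-6, 8)*(32 + T) = ((-10 - 6)/(-1 + 8))*(32 + 7) = (-16/7)*39 = ((1/7)*(-16))*39 = -16/7*39 = -624/7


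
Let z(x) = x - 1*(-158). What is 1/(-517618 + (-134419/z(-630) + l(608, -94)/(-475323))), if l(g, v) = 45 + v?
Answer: -224352456/116064977104343 ≈ -1.9330e-6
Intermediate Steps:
z(x) = 158 + x (z(x) = x + 158 = 158 + x)
1/(-517618 + (-134419/z(-630) + l(608, -94)/(-475323))) = 1/(-517618 + (-134419/(158 - 630) + (45 - 94)/(-475323))) = 1/(-517618 + (-134419/(-472) - 49*(-1/475323))) = 1/(-517618 + (-134419*(-1/472) + 49/475323)) = 1/(-517618 + (134419/472 + 49/475323)) = 1/(-517618 + 63892465465/224352456) = 1/(-116064977104343/224352456) = -224352456/116064977104343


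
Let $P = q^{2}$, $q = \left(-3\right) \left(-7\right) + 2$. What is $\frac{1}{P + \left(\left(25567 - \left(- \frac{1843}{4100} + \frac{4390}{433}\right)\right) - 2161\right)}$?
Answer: $\frac{1775300}{42474604519} \approx 4.1797 \cdot 10^{-5}$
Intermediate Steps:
$q = 23$ ($q = 21 + 2 = 23$)
$P = 529$ ($P = 23^{2} = 529$)
$\frac{1}{P + \left(\left(25567 - \left(- \frac{1843}{4100} + \frac{4390}{433}\right)\right) - 2161\right)} = \frac{1}{529 + \left(\left(25567 - \left(- \frac{1843}{4100} + \frac{4390}{433}\right)\right) - 2161\right)} = \frac{1}{529 + \left(\left(25567 - \frac{17200981}{1775300}\right) - 2161\right)} = \frac{1}{529 + \left(\frac{45371894119}{1775300} - 2161\right)} = \frac{1}{529 + \frac{41535470819}{1775300}} = \frac{1}{\frac{42474604519}{1775300}} = \frac{1775300}{42474604519}$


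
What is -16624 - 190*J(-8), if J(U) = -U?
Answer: -18144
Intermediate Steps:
-16624 - 190*J(-8) = -16624 - (-190)*(-8) = -16624 - 190*8 = -16624 - 1520 = -18144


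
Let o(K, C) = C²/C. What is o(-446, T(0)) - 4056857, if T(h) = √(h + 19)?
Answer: -4056857 + √19 ≈ -4.0569e+6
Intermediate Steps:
T(h) = √(19 + h)
o(K, C) = C
o(-446, T(0)) - 4056857 = √(19 + 0) - 4056857 = √19 - 4056857 = -4056857 + √19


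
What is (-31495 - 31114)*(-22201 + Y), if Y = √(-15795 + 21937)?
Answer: 1389982409 - 62609*√6142 ≈ 1.3851e+9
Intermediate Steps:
Y = √6142 ≈ 78.371
(-31495 - 31114)*(-22201 + Y) = (-31495 - 31114)*(-22201 + √6142) = -62609*(-22201 + √6142) = 1389982409 - 62609*√6142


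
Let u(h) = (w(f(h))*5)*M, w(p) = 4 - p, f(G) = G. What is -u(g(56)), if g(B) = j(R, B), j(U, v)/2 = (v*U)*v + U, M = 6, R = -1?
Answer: -188340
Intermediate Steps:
j(U, v) = 2*U + 2*U*v**2 (j(U, v) = 2*((v*U)*v + U) = 2*((U*v)*v + U) = 2*(U*v**2 + U) = 2*(U + U*v**2) = 2*U + 2*U*v**2)
g(B) = -2 - 2*B**2 (g(B) = 2*(-1)*(1 + B**2) = -2 - 2*B**2)
u(h) = 120 - 30*h (u(h) = ((4 - h)*5)*6 = (20 - 5*h)*6 = 120 - 30*h)
-u(g(56)) = -(120 - 30*(-2 - 2*56**2)) = -(120 - 30*(-2 - 2*3136)) = -(120 - 30*(-2 - 6272)) = -(120 - 30*(-6274)) = -(120 + 188220) = -1*188340 = -188340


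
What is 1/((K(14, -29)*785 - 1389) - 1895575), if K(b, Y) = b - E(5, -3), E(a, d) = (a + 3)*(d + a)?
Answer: -1/1898534 ≈ -5.2672e-7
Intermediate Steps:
E(a, d) = (3 + a)*(a + d)
K(b, Y) = -16 + b (K(b, Y) = b - (5**2 + 3*5 + 3*(-3) + 5*(-3)) = b - (25 + 15 - 9 - 15) = b - 1*16 = b - 16 = -16 + b)
1/((K(14, -29)*785 - 1389) - 1895575) = 1/(((-16 + 14)*785 - 1389) - 1895575) = 1/((-2*785 - 1389) - 1895575) = 1/((-1570 - 1389) - 1895575) = 1/(-2959 - 1895575) = 1/(-1898534) = -1/1898534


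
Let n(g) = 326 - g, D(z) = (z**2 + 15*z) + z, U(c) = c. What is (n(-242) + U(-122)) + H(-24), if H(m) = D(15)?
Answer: 911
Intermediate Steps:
D(z) = z**2 + 16*z
H(m) = 465 (H(m) = 15*(16 + 15) = 15*31 = 465)
(n(-242) + U(-122)) + H(-24) = ((326 - 1*(-242)) - 122) + 465 = ((326 + 242) - 122) + 465 = (568 - 122) + 465 = 446 + 465 = 911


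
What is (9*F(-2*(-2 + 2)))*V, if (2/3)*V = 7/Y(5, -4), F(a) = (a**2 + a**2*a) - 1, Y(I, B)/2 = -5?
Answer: 189/20 ≈ 9.4500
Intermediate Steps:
Y(I, B) = -10 (Y(I, B) = 2*(-5) = -10)
F(a) = -1 + a**2 + a**3 (F(a) = (a**2 + a**3) - 1 = -1 + a**2 + a**3)
V = -21/20 (V = 3*(7/(-10))/2 = 3*(7*(-1/10))/2 = (3/2)*(-7/10) = -21/20 ≈ -1.0500)
(9*F(-2*(-2 + 2)))*V = (9*(-1 + (-2*(-2 + 2))**2 + (-2*(-2 + 2))**3))*(-21/20) = (9*(-1 + (-2*0)**2 + (-2*0)**3))*(-21/20) = (9*(-1 + 0**2 + 0**3))*(-21/20) = (9*(-1 + 0 + 0))*(-21/20) = (9*(-1))*(-21/20) = -9*(-21/20) = 189/20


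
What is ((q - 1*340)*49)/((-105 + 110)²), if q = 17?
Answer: -15827/25 ≈ -633.08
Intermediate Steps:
((q - 1*340)*49)/((-105 + 110)²) = ((17 - 1*340)*49)/((-105 + 110)²) = ((17 - 340)*49)/(5²) = -323*49/25 = -15827*1/25 = -15827/25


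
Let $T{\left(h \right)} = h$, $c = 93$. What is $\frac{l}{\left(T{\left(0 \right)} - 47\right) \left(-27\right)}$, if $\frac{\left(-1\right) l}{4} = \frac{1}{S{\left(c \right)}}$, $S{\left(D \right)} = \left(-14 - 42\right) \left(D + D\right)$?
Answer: $\frac{1}{3304476} \approx 3.0262 \cdot 10^{-7}$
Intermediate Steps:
$S{\left(D \right)} = - 112 D$ ($S{\left(D \right)} = - 56 \cdot 2 D = - 112 D$)
$l = \frac{1}{2604}$ ($l = - \frac{4}{\left(-112\right) 93} = - \frac{4}{-10416} = \left(-4\right) \left(- \frac{1}{10416}\right) = \frac{1}{2604} \approx 0.00038402$)
$\frac{l}{\left(T{\left(0 \right)} - 47\right) \left(-27\right)} = \frac{1}{2604 \left(0 - 47\right) \left(-27\right)} = \frac{1}{2604 \left(\left(-47\right) \left(-27\right)\right)} = \frac{1}{2604 \cdot 1269} = \frac{1}{2604} \cdot \frac{1}{1269} = \frac{1}{3304476}$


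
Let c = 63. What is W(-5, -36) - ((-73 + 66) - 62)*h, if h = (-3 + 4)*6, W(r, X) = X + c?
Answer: 441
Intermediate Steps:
W(r, X) = 63 + X (W(r, X) = X + 63 = 63 + X)
h = 6 (h = 1*6 = 6)
W(-5, -36) - ((-73 + 66) - 62)*h = (63 - 36) - ((-73 + 66) - 62)*6 = 27 - (-7 - 62)*6 = 27 - (-69)*6 = 27 - 1*(-414) = 27 + 414 = 441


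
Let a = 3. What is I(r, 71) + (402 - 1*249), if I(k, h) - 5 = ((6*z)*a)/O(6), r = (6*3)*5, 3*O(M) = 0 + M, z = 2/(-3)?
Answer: 152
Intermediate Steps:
z = -2/3 (z = 2*(-1/3) = -2/3 ≈ -0.66667)
O(M) = M/3 (O(M) = (0 + M)/3 = M/3)
r = 90 (r = 18*5 = 90)
I(k, h) = -1 (I(k, h) = 5 + ((6*(-2/3))*3)/(((1/3)*6)) = 5 - 4*3/2 = 5 - 12*1/2 = 5 - 6 = -1)
I(r, 71) + (402 - 1*249) = -1 + (402 - 1*249) = -1 + (402 - 249) = -1 + 153 = 152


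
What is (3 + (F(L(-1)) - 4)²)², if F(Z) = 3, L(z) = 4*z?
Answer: 16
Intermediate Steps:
(3 + (F(L(-1)) - 4)²)² = (3 + (3 - 4)²)² = (3 + (-1)²)² = (3 + 1)² = 4² = 16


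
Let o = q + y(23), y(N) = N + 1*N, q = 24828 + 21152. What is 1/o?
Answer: 1/46026 ≈ 2.1727e-5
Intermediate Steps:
q = 45980
y(N) = 2*N (y(N) = N + N = 2*N)
o = 46026 (o = 45980 + 2*23 = 45980 + 46 = 46026)
1/o = 1/46026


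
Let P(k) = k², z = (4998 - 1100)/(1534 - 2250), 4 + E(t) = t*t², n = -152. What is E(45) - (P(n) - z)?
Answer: 24348137/358 ≈ 68012.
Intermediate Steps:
E(t) = -4 + t³ (E(t) = -4 + t*t² = -4 + t³)
z = -1949/358 (z = 3898/(-716) = 3898*(-1/716) = -1949/358 ≈ -5.4441)
E(45) - (P(n) - z) = (-4 + 45³) - ((-152)² - 1*(-1949/358)) = (-4 + 91125) - (23104 + 1949/358) = 91121 - 1*8273181/358 = 91121 - 8273181/358 = 24348137/358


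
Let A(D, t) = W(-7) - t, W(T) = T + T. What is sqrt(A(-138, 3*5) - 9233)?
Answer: I*sqrt(9262) ≈ 96.239*I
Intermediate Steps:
W(T) = 2*T
A(D, t) = -14 - t (A(D, t) = 2*(-7) - t = -14 - t)
sqrt(A(-138, 3*5) - 9233) = sqrt((-14 - 3*5) - 9233) = sqrt((-14 - 1*15) - 9233) = sqrt((-14 - 15) - 9233) = sqrt(-29 - 9233) = sqrt(-9262) = I*sqrt(9262)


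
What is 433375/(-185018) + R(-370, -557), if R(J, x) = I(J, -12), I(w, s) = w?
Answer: -68890035/185018 ≈ -372.34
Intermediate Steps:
R(J, x) = J
433375/(-185018) + R(-370, -557) = 433375/(-185018) - 370 = 433375*(-1/185018) - 370 = -433375/185018 - 370 = -68890035/185018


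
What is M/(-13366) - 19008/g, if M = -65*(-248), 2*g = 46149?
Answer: -208673956/102804589 ≈ -2.0298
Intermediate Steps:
g = 46149/2 (g = (1/2)*46149 = 46149/2 ≈ 23075.)
M = 16120
M/(-13366) - 19008/g = 16120/(-13366) - 19008/46149/2 = 16120*(-1/13366) - 19008*2/46149 = -8060/6683 - 12672/15383 = -208673956/102804589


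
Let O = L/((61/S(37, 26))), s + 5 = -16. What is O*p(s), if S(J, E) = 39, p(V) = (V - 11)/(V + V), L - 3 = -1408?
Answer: -292240/427 ≈ -684.40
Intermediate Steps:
s = -21 (s = -5 - 16 = -21)
L = -1405 (L = 3 - 1408 = -1405)
p(V) = (-11 + V)/(2*V) (p(V) = (-11 + V)/((2*V)) = (-11 + V)*(1/(2*V)) = (-11 + V)/(2*V))
O = -54795/61 (O = -1405/(61/39) = -1405/(61*(1/39)) = -1405/61/39 = -1405*39/61 = -54795/61 ≈ -898.28)
O*p(s) = -54795*(-11 - 21)/(122*(-21)) = -54795*(-1)*(-32)/(122*21) = -54795/61*16/21 = -292240/427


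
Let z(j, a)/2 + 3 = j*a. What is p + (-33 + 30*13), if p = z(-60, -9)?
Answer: 1431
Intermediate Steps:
z(j, a) = -6 + 2*a*j (z(j, a) = -6 + 2*(j*a) = -6 + 2*(a*j) = -6 + 2*a*j)
p = 1074 (p = -6 + 2*(-9)*(-60) = -6 + 1080 = 1074)
p + (-33 + 30*13) = 1074 + (-33 + 30*13) = 1074 + (-33 + 390) = 1074 + 357 = 1431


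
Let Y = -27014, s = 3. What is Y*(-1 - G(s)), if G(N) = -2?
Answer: -27014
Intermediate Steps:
Y*(-1 - G(s)) = -27014*(-1 - 1*(-2)) = -27014*(-1 + 2) = -27014*1 = -27014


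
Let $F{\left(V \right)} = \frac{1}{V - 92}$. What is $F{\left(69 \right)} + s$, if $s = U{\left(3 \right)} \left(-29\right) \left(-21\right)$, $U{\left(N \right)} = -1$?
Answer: $- \frac{14008}{23} \approx -609.04$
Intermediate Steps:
$s = -609$ ($s = \left(-1\right) \left(-29\right) \left(-21\right) = 29 \left(-21\right) = -609$)
$F{\left(V \right)} = \frac{1}{-92 + V}$
$F{\left(69 \right)} + s = \frac{1}{-92 + 69} - 609 = \frac{1}{-23} - 609 = - \frac{1}{23} - 609 = - \frac{14008}{23}$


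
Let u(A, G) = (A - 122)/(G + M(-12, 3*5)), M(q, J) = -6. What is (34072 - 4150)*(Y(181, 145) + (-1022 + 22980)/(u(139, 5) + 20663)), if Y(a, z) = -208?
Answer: -21306508670/3441 ≈ -6.1920e+6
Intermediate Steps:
u(A, G) = (-122 + A)/(-6 + G) (u(A, G) = (A - 122)/(G - 6) = (-122 + A)/(-6 + G))
(34072 - 4150)*(Y(181, 145) + (-1022 + 22980)/(u(139, 5) + 20663)) = (34072 - 4150)*(-208 + (-1022 + 22980)/((-122 + 139)/(-6 + 5) + 20663)) = 29922*(-208 + 21958/(17/(-1) + 20663)) = 29922*(-208 + 21958/(-1*17 + 20663)) = 29922*(-208 + 21958/(-17 + 20663)) = 29922*(-208 + 21958/20646) = 29922*(-208 + 21958*(1/20646)) = 29922*(-208 + 10979/10323) = 29922*(-2136205/10323) = -21306508670/3441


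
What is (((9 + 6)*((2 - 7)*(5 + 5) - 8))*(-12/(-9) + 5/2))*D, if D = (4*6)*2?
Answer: -160080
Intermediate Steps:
D = 48 (D = 24*2 = 48)
(((9 + 6)*((2 - 7)*(5 + 5) - 8))*(-12/(-9) + 5/2))*D = (((9 + 6)*((2 - 7)*(5 + 5) - 8))*(-12/(-9) + 5/2))*48 = ((15*(-5*10 - 8))*(-12*(-⅑) + 5*(½)))*48 = ((15*(-50 - 8))*(4/3 + 5/2))*48 = ((15*(-58))*(23/6))*48 = -870*23/6*48 = -3335*48 = -160080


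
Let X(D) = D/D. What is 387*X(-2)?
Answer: 387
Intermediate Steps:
X(D) = 1
387*X(-2) = 387*1 = 387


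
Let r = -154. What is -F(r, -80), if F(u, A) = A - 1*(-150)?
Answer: -70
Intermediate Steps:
F(u, A) = 150 + A (F(u, A) = A + 150 = 150 + A)
-F(r, -80) = -(150 - 80) = -1*70 = -70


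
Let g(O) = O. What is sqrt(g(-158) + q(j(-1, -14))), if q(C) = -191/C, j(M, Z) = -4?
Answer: 21*I/2 ≈ 10.5*I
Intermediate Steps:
sqrt(g(-158) + q(j(-1, -14))) = sqrt(-158 - 191/(-4)) = sqrt(-158 - 191*(-1/4)) = sqrt(-158 + 191/4) = sqrt(-441/4) = 21*I/2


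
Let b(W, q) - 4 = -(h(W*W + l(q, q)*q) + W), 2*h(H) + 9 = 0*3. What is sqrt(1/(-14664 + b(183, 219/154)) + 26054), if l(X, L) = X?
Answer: 2*sqrt(5736597902103)/29677 ≈ 161.41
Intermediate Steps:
h(H) = -9/2 (h(H) = -9/2 + (0*3)/2 = -9/2 + (1/2)*0 = -9/2 + 0 = -9/2)
b(W, q) = 17/2 - W (b(W, q) = 4 - (-9/2 + W) = 4 + (9/2 - W) = 17/2 - W)
sqrt(1/(-14664 + b(183, 219/154)) + 26054) = sqrt(1/(-14664 + (17/2 - 1*183)) + 26054) = sqrt(1/(-14664 + (17/2 - 183)) + 26054) = sqrt(1/(-14664 - 349/2) + 26054) = sqrt(1/(-29677/2) + 26054) = sqrt(-2/29677 + 26054) = sqrt(773204556/29677) = 2*sqrt(5736597902103)/29677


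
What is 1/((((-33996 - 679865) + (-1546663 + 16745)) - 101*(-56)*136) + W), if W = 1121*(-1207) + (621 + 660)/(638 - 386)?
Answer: -12/33931259 ≈ -3.5366e-7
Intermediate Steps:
W = -16236503/12 (W = -1353047 + 1281/252 = -1353047 + 1281*(1/252) = -1353047 + 61/12 = -16236503/12 ≈ -1.3530e+6)
1/((((-33996 - 679865) + (-1546663 + 16745)) - 101*(-56)*136) + W) = 1/((((-33996 - 679865) + (-1546663 + 16745)) - 101*(-56)*136) - 16236503/12) = 1/(((-713861 - 1529918) + 5656*136) - 16236503/12) = 1/((-2243779 + 769216) - 16236503/12) = 1/(-1474563 - 16236503/12) = 1/(-33931259/12) = -12/33931259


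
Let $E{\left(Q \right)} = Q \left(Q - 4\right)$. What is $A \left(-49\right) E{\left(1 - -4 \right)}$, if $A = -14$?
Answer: $3430$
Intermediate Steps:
$E{\left(Q \right)} = Q \left(-4 + Q\right)$
$A \left(-49\right) E{\left(1 - -4 \right)} = \left(-14\right) \left(-49\right) \left(1 - -4\right) \left(-4 + \left(1 - -4\right)\right) = 686 \left(1 + 4\right) \left(-4 + \left(1 + 4\right)\right) = 686 \cdot 5 \left(-4 + 5\right) = 686 \cdot 5 \cdot 1 = 686 \cdot 5 = 3430$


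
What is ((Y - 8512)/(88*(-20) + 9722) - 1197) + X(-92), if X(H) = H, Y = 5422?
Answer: -1711018/1327 ≈ -1289.4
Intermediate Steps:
((Y - 8512)/(88*(-20) + 9722) - 1197) + X(-92) = ((5422 - 8512)/(88*(-20) + 9722) - 1197) - 92 = (-3090/(-1760 + 9722) - 1197) - 92 = (-3090/7962 - 1197) - 92 = (-3090*1/7962 - 1197) - 92 = (-515/1327 - 1197) - 92 = -1588934/1327 - 92 = -1711018/1327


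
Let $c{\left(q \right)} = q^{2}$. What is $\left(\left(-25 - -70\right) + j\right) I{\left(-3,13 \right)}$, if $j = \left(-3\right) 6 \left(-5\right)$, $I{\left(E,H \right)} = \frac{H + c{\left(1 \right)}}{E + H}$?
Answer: $189$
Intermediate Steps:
$I{\left(E,H \right)} = \frac{1 + H}{E + H}$ ($I{\left(E,H \right)} = \frac{H + 1^{2}}{E + H} = \frac{H + 1}{E + H} = \frac{1 + H}{E + H}$)
$j = 90$ ($j = \left(-18\right) \left(-5\right) = 90$)
$\left(\left(-25 - -70\right) + j\right) I{\left(-3,13 \right)} = \left(\left(-25 - -70\right) + 90\right) \frac{1 + 13}{-3 + 13} = \left(\left(-25 + 70\right) + 90\right) \frac{1}{10} \cdot 14 = \left(45 + 90\right) \frac{1}{10} \cdot 14 = 135 \cdot \frac{7}{5} = 189$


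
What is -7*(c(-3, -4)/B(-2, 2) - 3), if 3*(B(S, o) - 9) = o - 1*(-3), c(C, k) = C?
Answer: 735/32 ≈ 22.969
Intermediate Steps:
B(S, o) = 10 + o/3 (B(S, o) = 9 + (o - 1*(-3))/3 = 9 + (o + 3)/3 = 9 + (3 + o)/3 = 9 + (1 + o/3) = 10 + o/3)
-7*(c(-3, -4)/B(-2, 2) - 3) = -7*(-3/(10 + (⅓)*2) - 3) = -7*(-3/(10 + ⅔) - 3) = -7*(-3/32/3 - 3) = -7*(-3*3/32 - 3) = -7*(-9/32 - 3) = -7*(-105/32) = 735/32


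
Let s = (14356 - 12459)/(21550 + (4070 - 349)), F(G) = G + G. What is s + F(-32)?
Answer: -1615447/25271 ≈ -63.925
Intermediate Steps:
F(G) = 2*G
s = 1897/25271 (s = 1897/(21550 + 3721) = 1897/25271 ≈ 0.075066)
s + F(-32) = 1897/25271 + 2*(-32) = 1897/25271 - 64 = -1615447/25271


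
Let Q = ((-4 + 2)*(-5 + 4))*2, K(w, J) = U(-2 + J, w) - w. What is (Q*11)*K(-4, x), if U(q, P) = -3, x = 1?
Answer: 44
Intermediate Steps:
K(w, J) = -3 - w
Q = 4 (Q = -2*(-1)*2 = 2*2 = 4)
(Q*11)*K(-4, x) = (4*11)*(-3 - 1*(-4)) = 44*(-3 + 4) = 44*1 = 44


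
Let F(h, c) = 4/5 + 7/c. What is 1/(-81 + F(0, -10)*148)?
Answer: -5/331 ≈ -0.015106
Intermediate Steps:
F(h, c) = ⅘ + 7/c (F(h, c) = 4*(⅕) + 7/c = ⅘ + 7/c)
1/(-81 + F(0, -10)*148) = 1/(-81 + (⅘ + 7/(-10))*148) = 1/(-81 + (⅘ + 7*(-⅒))*148) = 1/(-81 + (⅘ - 7/10)*148) = 1/(-81 + (⅒)*148) = 1/(-81 + 74/5) = 1/(-331/5) = -5/331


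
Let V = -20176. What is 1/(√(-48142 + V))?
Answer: -I*√68318/68318 ≈ -0.0038259*I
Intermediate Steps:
1/(√(-48142 + V)) = 1/(√(-48142 - 20176)) = 1/(√(-68318)) = 1/(I*√68318) = -I*√68318/68318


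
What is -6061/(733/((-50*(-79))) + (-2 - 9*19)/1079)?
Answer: -25832285050/107557 ≈ -2.4017e+5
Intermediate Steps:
-6061/(733/((-50*(-79))) + (-2 - 9*19)/1079) = -6061/(733/3950 + (-2 - 171)*(1/1079)) = -6061/(733*(1/3950) - 173*1/1079) = -6061/(733/3950 - 173/1079) = -6061/107557/4262050 = -6061*4262050/107557 = -25832285050/107557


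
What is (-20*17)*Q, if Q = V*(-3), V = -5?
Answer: -5100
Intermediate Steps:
Q = 15 (Q = -5*(-3) = 15)
(-20*17)*Q = -20*17*15 = -340*15 = -5100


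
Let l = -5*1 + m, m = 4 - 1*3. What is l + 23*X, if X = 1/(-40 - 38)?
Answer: -335/78 ≈ -4.2949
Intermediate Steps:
m = 1 (m = 4 - 3 = 1)
X = -1/78 (X = 1/(-78) = -1/78 ≈ -0.012821)
l = -4 (l = -5*1 + 1 = -5 + 1 = -4)
l + 23*X = -4 + 23*(-1/78) = -4 - 23/78 = -335/78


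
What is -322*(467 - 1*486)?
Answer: 6118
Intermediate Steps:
-322*(467 - 1*486) = -322*(467 - 486) = -322*(-19) = 6118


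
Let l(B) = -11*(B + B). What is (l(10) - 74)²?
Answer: 86436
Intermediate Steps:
l(B) = -22*B
(l(10) - 74)² = (-22*10 - 74)² = (-220 - 74)² = (-294)² = 86436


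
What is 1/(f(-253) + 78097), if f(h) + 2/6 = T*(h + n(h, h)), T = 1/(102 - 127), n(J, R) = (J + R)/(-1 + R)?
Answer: 9525/743966384 ≈ 1.2803e-5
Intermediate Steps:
n(J, R) = (J + R)/(-1 + R)
T = -1/25 (T = 1/(-25) = -1/25 ≈ -0.040000)
f(h) = -⅓ - h/25 - 2*h/(25*(-1 + h)) (f(h) = -⅓ - (h + (h + h)/(-1 + h))/25 = -⅓ - (h + (2*h)/(-1 + h))/25 = -⅓ - (h + 2*h/(-1 + h))/25 = -⅓ + (-h/25 - 2*h/(25*(-1 + h))) = -⅓ - h/25 - 2*h/(25*(-1 + h)))
1/(f(-253) + 78097) = 1/((25 - 28*(-253) - 3*(-253)²)/(75*(-1 - 253)) + 78097) = 1/((1/75)*(25 + 7084 - 3*64009)/(-254) + 78097) = 1/((1/75)*(-1/254)*(25 + 7084 - 192027) + 78097) = 1/((1/75)*(-1/254)*(-184918) + 78097) = 1/(92459/9525 + 78097) = 1/(743966384/9525) = 9525/743966384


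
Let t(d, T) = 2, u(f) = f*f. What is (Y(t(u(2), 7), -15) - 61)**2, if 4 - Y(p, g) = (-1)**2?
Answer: 3364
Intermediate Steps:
u(f) = f**2
Y(p, g) = 3 (Y(p, g) = 4 - 1*(-1)**2 = 4 - 1*1 = 4 - 1 = 3)
(Y(t(u(2), 7), -15) - 61)**2 = (3 - 61)**2 = (-58)**2 = 3364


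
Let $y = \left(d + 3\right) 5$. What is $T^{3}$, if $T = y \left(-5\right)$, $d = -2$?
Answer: $-15625$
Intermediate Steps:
$y = 5$ ($y = \left(-2 + 3\right) 5 = 1 \cdot 5 = 5$)
$T = -25$ ($T = 5 \left(-5\right) = -25$)
$T^{3} = \left(-25\right)^{3} = -15625$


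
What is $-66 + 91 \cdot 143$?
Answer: $12947$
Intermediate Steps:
$-66 + 91 \cdot 143 = -66 + 13013 = 12947$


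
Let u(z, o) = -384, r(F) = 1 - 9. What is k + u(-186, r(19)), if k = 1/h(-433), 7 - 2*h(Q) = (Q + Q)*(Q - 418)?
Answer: -282992258/736959 ≈ -384.00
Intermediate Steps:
r(F) = -8
h(Q) = 7/2 - Q*(-418 + Q) (h(Q) = 7/2 - (Q + Q)*(Q - 418)/2 = 7/2 - 2*Q*(-418 + Q)/2 = 7/2 - Q*(-418 + Q))
k = -2/736959 (k = 1/(7/2 - 1*(-433)² + 418*(-433)) = 1/(7/2 - 1*187489 - 180994) = 1/(7/2 - 187489 - 180994) = 1/(-736959/2) = -2/736959 ≈ -2.7139e-6)
k + u(-186, r(19)) = -2/736959 - 384 = -282992258/736959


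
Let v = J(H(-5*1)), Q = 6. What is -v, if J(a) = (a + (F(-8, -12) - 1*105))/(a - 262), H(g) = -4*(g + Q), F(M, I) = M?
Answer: -117/266 ≈ -0.43985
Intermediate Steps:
H(g) = -24 - 4*g (H(g) = -4*(g + 6) = -4*(6 + g) = -24 - 4*g)
J(a) = (-113 + a)/(-262 + a) (J(a) = (a + (-8 - 1*105))/(a - 262) = (a + (-8 - 105))/(-262 + a) = (a - 113)/(-262 + a) = (-113 + a)/(-262 + a))
v = 117/266 (v = (-113 + (-24 - (-20)))/(-262 + (-24 - (-20))) = (-113 + (-24 - 4*(-5)))/(-262 + (-24 - 4*(-5))) = (-113 + (-24 + 20))/(-262 + (-24 + 20)) = (-113 - 4)/(-262 - 4) = -117/(-266) = -1/266*(-117) = 117/266 ≈ 0.43985)
-v = -1*117/266 = -117/266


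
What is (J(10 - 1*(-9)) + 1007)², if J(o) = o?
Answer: 1052676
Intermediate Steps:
(J(10 - 1*(-9)) + 1007)² = ((10 - 1*(-9)) + 1007)² = ((10 + 9) + 1007)² = (19 + 1007)² = 1026² = 1052676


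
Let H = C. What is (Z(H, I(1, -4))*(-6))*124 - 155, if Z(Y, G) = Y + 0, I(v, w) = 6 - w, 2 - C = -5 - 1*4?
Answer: -8339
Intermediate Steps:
C = 11 (C = 2 - (-5 - 1*4) = 2 - (-5 - 4) = 2 - 1*(-9) = 2 + 9 = 11)
H = 11
Z(Y, G) = Y
(Z(H, I(1, -4))*(-6))*124 - 155 = (11*(-6))*124 - 155 = -66*124 - 155 = -8184 - 155 = -8339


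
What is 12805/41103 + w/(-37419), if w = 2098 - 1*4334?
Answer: 190352201/512677719 ≈ 0.37129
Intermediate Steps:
w = -2236 (w = 2098 - 4334 = -2236)
12805/41103 + w/(-37419) = 12805/41103 - 2236/(-37419) = 12805*(1/41103) - 2236*(-1/37419) = 12805/41103 + 2236/37419 = 190352201/512677719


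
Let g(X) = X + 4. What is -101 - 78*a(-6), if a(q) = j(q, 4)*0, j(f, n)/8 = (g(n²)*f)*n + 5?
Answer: -101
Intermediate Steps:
g(X) = 4 + X
j(f, n) = 40 + 8*f*n*(4 + n²) (j(f, n) = 8*(((4 + n²)*f)*n + 5) = 8*((f*(4 + n²))*n + 5) = 8*(f*n*(4 + n²) + 5) = 8*(5 + f*n*(4 + n²)) = 40 + 8*f*n*(4 + n²))
a(q) = 0 (a(q) = (40 + 8*q*4*(4 + 4²))*0 = (40 + 8*q*4*(4 + 16))*0 = (40 + 8*q*4*20)*0 = (40 + 640*q)*0 = 0)
-101 - 78*a(-6) = -101 - 78*0 = -101 + 0 = -101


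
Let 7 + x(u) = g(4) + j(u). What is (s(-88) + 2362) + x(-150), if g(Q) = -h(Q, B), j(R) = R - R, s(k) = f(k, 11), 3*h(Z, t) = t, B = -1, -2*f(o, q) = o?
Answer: 7198/3 ≈ 2399.3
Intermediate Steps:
f(o, q) = -o/2
h(Z, t) = t/3
s(k) = -k/2
j(R) = 0
g(Q) = 1/3 (g(Q) = -(-1)/3 = -1*(-1/3) = 1/3)
x(u) = -20/3 (x(u) = -7 + (1/3 + 0) = -7 + 1/3 = -20/3)
(s(-88) + 2362) + x(-150) = (-1/2*(-88) + 2362) - 20/3 = (44 + 2362) - 20/3 = 2406 - 20/3 = 7198/3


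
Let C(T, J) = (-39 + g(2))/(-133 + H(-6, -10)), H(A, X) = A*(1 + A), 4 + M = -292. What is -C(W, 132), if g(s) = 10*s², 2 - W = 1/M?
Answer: 1/103 ≈ 0.0097087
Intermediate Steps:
M = -296 (M = -4 - 292 = -296)
W = 593/296 (W = 2 - 1/(-296) = 2 - 1*(-1/296) = 2 + 1/296 = 593/296 ≈ 2.0034)
C(T, J) = -1/103 (C(T, J) = (-39 + 10*2²)/(-133 - 6*(1 - 6)) = (-39 + 10*4)/(-133 - 6*(-5)) = (-39 + 40)/(-133 + 30) = 1/(-103) = 1*(-1/103) = -1/103)
-C(W, 132) = -1*(-1/103) = 1/103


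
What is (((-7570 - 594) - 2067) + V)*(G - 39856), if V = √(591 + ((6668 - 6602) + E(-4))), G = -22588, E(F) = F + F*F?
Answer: 638864564 - 62444*√669 ≈ 6.3725e+8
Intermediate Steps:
E(F) = F + F²
V = √669 (V = √(591 + ((6668 - 6602) - 4*(1 - 4))) = √(591 + (66 - 4*(-3))) = √(591 + (66 + 12)) = √(591 + 78) = √669 ≈ 25.865)
(((-7570 - 594) - 2067) + V)*(G - 39856) = (((-7570 - 594) - 2067) + √669)*(-22588 - 39856) = ((-8164 - 2067) + √669)*(-62444) = (-10231 + √669)*(-62444) = 638864564 - 62444*√669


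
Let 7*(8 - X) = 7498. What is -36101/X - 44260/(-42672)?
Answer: 1389112003/39695628 ≈ 34.994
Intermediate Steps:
X = -7442/7 (X = 8 - ⅐*7498 = 8 - 7498/7 = -7442/7 ≈ -1063.1)
-36101/X - 44260/(-42672) = -36101/(-7442/7) - 44260/(-42672) = -36101*(-7/7442) - 44260*(-1/42672) = 252707/7442 + 11065/10668 = 1389112003/39695628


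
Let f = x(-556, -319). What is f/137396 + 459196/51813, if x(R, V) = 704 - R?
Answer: 2255606357/254246391 ≈ 8.8717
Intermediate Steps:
f = 1260 (f = 704 - 1*(-556) = 704 + 556 = 1260)
f/137396 + 459196/51813 = 1260/137396 + 459196/51813 = 1260*(1/137396) + 459196*(1/51813) = 45/4907 + 459196/51813 = 2255606357/254246391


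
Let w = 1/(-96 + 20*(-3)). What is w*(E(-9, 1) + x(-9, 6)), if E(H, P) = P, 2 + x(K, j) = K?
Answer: 5/78 ≈ 0.064103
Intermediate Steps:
x(K, j) = -2 + K
w = -1/156 (w = 1/(-96 - 60) = 1/(-156) = -1/156 ≈ -0.0064103)
w*(E(-9, 1) + x(-9, 6)) = -(1 + (-2 - 9))/156 = -(1 - 11)/156 = -1/156*(-10) = 5/78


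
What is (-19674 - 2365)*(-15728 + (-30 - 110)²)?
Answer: -85335008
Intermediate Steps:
(-19674 - 2365)*(-15728 + (-30 - 110)²) = -22039*(-15728 + (-140)²) = -22039*(-15728 + 19600) = -22039*3872 = -85335008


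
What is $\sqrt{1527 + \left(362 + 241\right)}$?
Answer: $\sqrt{2130} \approx 46.152$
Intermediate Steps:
$\sqrt{1527 + \left(362 + 241\right)} = \sqrt{1527 + 603} = \sqrt{2130}$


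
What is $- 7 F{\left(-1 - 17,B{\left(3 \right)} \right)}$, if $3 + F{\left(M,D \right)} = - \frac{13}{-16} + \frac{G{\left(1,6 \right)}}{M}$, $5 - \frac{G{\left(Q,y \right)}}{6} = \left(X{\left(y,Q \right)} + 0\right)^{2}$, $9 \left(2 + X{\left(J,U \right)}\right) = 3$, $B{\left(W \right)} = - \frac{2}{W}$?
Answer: $\frac{8855}{432} \approx 20.498$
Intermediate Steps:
$X{\left(J,U \right)} = - \frac{5}{3}$ ($X{\left(J,U \right)} = -2 + \frac{1}{9} \cdot 3 = -2 + \frac{1}{3} = - \frac{5}{3}$)
$G{\left(Q,y \right)} = \frac{40}{3}$ ($G{\left(Q,y \right)} = 30 - 6 \left(- \frac{5}{3} + 0\right)^{2} = 30 - 6 \left(- \frac{5}{3}\right)^{2} = 30 - \frac{50}{3} = \frac{40}{3}$)
$F{\left(M,D \right)} = - \frac{35}{16} + \frac{40}{3 M}$ ($F{\left(M,D \right)} = -3 + \left(- \frac{13}{-16} + \frac{40}{3 M}\right) = -3 + \left(\left(-13\right) \left(- \frac{1}{16}\right) + \frac{40}{3 M}\right) = -3 + \left(\frac{13}{16} + \frac{40}{3 M}\right) = - \frac{35}{16} + \frac{40}{3 M}$)
$- 7 F{\left(-1 - 17,B{\left(3 \right)} \right)} = - 7 \frac{5 \left(128 - 21 \left(-1 - 17\right)\right)}{48 \left(-1 - 17\right)} = - 7 \frac{5 \left(128 - -378\right)}{48 \left(-18\right)} = - 7 \cdot \frac{5}{48} \left(- \frac{1}{18}\right) \left(128 + 378\right) = - 7 \cdot \frac{5}{48} \left(- \frac{1}{18}\right) 506 = \left(-7\right) \left(- \frac{1265}{432}\right) = \frac{8855}{432}$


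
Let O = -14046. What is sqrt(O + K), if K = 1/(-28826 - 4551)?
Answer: I*sqrt(15647582949311)/33377 ≈ 118.52*I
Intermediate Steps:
K = -1/33377 (K = 1/(-33377) = -1/33377 ≈ -2.9961e-5)
sqrt(O + K) = sqrt(-14046 - 1/33377) = sqrt(-468813343/33377) = I*sqrt(15647582949311)/33377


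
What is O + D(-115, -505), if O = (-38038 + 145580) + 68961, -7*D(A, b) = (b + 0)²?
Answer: 980496/7 ≈ 1.4007e+5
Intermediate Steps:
D(A, b) = -b²/7 (D(A, b) = -(b + 0)²/7 = -b²/7)
O = 176503 (O = 107542 + 68961 = 176503)
O + D(-115, -505) = 176503 - ⅐*(-505)² = 176503 - ⅐*255025 = 176503 - 255025/7 = 980496/7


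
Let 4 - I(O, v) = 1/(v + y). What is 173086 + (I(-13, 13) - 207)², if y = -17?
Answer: 3427097/16 ≈ 2.1419e+5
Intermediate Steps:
I(O, v) = 4 - 1/(-17 + v) (I(O, v) = 4 - 1/(v - 17) = 4 - 1/(-17 + v))
173086 + (I(-13, 13) - 207)² = 173086 + ((-69 + 4*13)/(-17 + 13) - 207)² = 173086 + ((-69 + 52)/(-4) - 207)² = 173086 + (-¼*(-17) - 207)² = 173086 + (17/4 - 207)² = 173086 + (-811/4)² = 173086 + 657721/16 = 3427097/16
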